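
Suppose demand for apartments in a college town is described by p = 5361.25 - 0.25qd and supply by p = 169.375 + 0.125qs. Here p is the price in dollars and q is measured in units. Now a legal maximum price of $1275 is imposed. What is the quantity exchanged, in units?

8845

Rearranging demand gives qd = 21445 - 4p; rearranging supply gives qs = 8p - 1355. Setting quantity demanded equal to quantity supplied, 21445 - 4p = 8p - 1355, gives p* = 1900 and q* = 13845.
Because the ceiling (1275) lies below the market-clearing price, it is binding.
At p = 1275: qd = 21445 - 4·1275 = 16345 and qs = 8·1275 - 1355 = 8845.
The quantity actually transacted is the short side, supply: 8845.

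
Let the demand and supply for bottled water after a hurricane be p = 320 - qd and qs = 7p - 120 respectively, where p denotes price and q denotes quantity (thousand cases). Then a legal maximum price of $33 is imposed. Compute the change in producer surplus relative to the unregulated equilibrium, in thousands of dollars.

-4136

Rearranging demand gives qd = 320 - p. Equilibrium: 320 - p = 7p - 120, so 440 = 8p and p* = 55, q* = 265.
Since 33 < 55, the ceiling is binding.
At p = 33: qd = 320 - 33 = 287 and qs = 7·33 - 120 = 111.
Producer surplus without the control is ½ · (55 - 120/7) · 265 = 70225/14.
With the ceiling, producers sell 111 units at 33, so PS = ½ · (33 - 120/7) · 111 = 12321/14.
Change in producer surplus = 12321/14 - 70225/14 = -4136.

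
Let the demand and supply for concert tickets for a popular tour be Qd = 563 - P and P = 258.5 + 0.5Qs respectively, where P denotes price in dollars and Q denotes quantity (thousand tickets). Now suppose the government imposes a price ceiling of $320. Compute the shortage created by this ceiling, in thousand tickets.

Rearranging supply gives Qs = 2P - 517. Equilibrium: 563 - P = 2P - 517, so 1080 = 3P and P* = 360, Q* = 203.
Since 320 < 360, the ceiling is binding.
At P = 320: Qd = 563 - 320 = 243 and Qs = 2·320 - 517 = 123.
Shortage = Qd - Qs = 243 - 123 = 120.

120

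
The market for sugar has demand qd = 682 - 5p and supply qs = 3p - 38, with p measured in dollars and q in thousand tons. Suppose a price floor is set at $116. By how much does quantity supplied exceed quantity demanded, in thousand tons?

208

Without the control the market clears where 682 - 5p = 3p - 38, i.e. p* = 90 and q* = 232.
The floor of 116 is above the equilibrium price 90, so it binds.
At p = 116: qd = 682 - 5·116 = 102 and qs = 3·116 - 38 = 310.
Surplus = qs - qd = 310 - 102 = 208.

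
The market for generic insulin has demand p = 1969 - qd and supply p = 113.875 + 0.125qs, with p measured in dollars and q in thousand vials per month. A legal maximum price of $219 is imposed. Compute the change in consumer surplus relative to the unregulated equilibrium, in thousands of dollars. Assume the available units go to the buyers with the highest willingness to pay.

Rearranging demand gives qd = 1969 - p; rearranging supply gives qs = 8p - 911. Equilibrium: 1969 - p = 8p - 911, so 2880 = 9p and p* = 320, q* = 1649.
The ceiling of 219 is below the equilibrium price 320, so it binds.
At p = 219: qd = 1969 - 219 = 1750 and qs = 8·219 - 911 = 841.
Consumer surplus without the control is ½ · (1969 - 320) · 1649 = 1359600.5.
With the ceiling, 841 units are sold at 219 (assume they go to the highest-value buyers). The demand price at q = 841 is 1128, so CS = ½ · [(1969 - 219) + (1128 - 219)] · 841 = 1118109.5.
Change in consumer surplus = 1118109.5 - 1359600.5 = -241491.

-241491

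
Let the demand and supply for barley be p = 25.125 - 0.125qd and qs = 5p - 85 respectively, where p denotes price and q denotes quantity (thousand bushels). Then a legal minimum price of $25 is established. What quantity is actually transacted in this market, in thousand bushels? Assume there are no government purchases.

1

Rearranging demand gives qd = 201 - 8p. Without the control the market clears where 201 - 8p = 5p - 85, i.e. p* = 22 and q* = 25.
Since 25 > 22, the floor is binding.
At p = 25: qd = 201 - 8·25 = 1 and qs = 5·25 - 85 = 40.
The quantity actually transacted is the short side, demand: 1.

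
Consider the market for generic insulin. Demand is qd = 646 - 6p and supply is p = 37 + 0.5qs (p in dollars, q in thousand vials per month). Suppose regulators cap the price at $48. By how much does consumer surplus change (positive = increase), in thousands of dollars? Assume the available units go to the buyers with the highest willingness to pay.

336

Rearranging supply gives qs = 2p - 74. Equilibrium: 646 - 6p = 2p - 74, so 720 = 8p and p* = 90, q* = 106.
Because the ceiling (48) lies below the market-clearing price, it is binding.
At p = 48: qd = 646 - 6·48 = 358 and qs = 2·48 - 74 = 22.
Consumer surplus without the control is ½ · (323/3 - 90) · 106 = 2809/3.
With the ceiling, 22 units are sold at 48 (assume they go to the highest-value buyers). The demand price at q = 22 is 104, so CS = ½ · [(323/3 - 48) + (104 - 48)] · 22 = 3817/3.
Change in consumer surplus = 3817/3 - 2809/3 = 336.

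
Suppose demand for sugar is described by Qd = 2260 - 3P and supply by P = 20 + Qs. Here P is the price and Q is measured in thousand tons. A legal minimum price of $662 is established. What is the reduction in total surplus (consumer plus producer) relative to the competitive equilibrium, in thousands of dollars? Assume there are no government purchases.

Rearranging supply gives Qs = P - 20. Setting quantity demanded equal to quantity supplied, 2260 - 3P = P - 20, gives P* = 570 and Q* = 550.
The floor of 662 is above the equilibrium price 570, so it binds.
At P = 662: Qd = 2260 - 3·662 = 274 and Qs = 662 - 20 = 642.
Quantity traded falls to 274. At Q = 274 the demand price is (2260 - 274)/3 = 662 and the supply price is 20 + 274 = 294.
Deadweight loss = ½ · (662 - 294) · (550 - 274) = ½ · 368 · 276 = 50784.

50784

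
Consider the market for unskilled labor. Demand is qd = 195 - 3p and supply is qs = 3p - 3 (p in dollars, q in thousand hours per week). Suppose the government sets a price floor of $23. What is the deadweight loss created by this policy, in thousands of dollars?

Setting quantity demanded equal to quantity supplied, 195 - 3p = 3p - 3, gives p* = 33 and q* = 96.
Since 23 is below p* = 33, the floor does not bind and the free-market outcome prevails.
Since the control does not bind, no trades are prevented and deadweight loss is zero.

0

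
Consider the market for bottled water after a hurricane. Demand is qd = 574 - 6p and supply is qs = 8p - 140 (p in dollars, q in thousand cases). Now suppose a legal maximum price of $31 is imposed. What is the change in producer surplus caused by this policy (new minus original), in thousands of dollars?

Without the control the market clears where 574 - 6p = 8p - 140, i.e. p* = 51 and q* = 268.
Because the ceiling (31) lies below the market-clearing price, it is binding.
At p = 31: qd = 574 - 6·31 = 388 and qs = 8·31 - 140 = 108.
Producer surplus without the control is ½ · (51 - 17.5) · 268 = 4489.
With the ceiling, producers sell 108 units at 31, so PS = ½ · (31 - 17.5) · 108 = 729.
Change in producer surplus = 729 - 4489 = -3760.

-3760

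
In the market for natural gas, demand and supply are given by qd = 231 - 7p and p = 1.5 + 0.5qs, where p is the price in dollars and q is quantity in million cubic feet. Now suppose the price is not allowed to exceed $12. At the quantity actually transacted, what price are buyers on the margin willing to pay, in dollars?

30

Rearranging supply gives qs = 2p - 3. Without the control the market clears where 231 - 7p = 2p - 3, i.e. p* = 26 and q* = 49.
The ceiling of 12 is below the equilibrium price 26, so it binds.
At p = 12: qd = 231 - 7·12 = 147 and qs = 2·12 - 3 = 21.
Only 21 units reach the market. On the demand curve, the marginal buyer's willingness to pay at q = 21 is (231 - 21)/7 = 30.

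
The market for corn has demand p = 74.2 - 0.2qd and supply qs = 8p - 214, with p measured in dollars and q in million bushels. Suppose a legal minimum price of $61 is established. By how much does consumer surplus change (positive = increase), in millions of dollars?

Rearranging demand gives qd = 371 - 5p. Setting quantity demanded equal to quantity supplied, 371 - 5p = 8p - 214, gives p* = 45 and q* = 146.
Since 61 > 45, the floor is binding.
At p = 61: qd = 371 - 5·61 = 66 and qs = 8·61 - 214 = 274.
Consumer surplus without the control is ½ · (74.2 - 45) · 146 = 2131.6.
With the floor, consumers buy 66 units at 61, so CS = ½ · (74.2 - 61) · 66 = 435.6.
Change in consumer surplus = 435.6 - 2131.6 = -1696.

-1696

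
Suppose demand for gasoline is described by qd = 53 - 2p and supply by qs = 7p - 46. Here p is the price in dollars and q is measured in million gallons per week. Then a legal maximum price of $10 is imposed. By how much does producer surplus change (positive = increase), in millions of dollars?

Without the control the market clears where 53 - 2p = 7p - 46, i.e. p* = 11 and q* = 31.
The ceiling of 10 is below the equilibrium price 11, so it binds.
At p = 10: qd = 53 - 2·10 = 33 and qs = 7·10 - 46 = 24.
Producer surplus without the control is ½ · (11 - 46/7) · 31 = 961/14.
With the ceiling, producers sell 24 units at 10, so PS = ½ · (10 - 46/7) · 24 = 288/7.
Change in producer surplus = 288/7 - 961/14 = -27.5.

-27.5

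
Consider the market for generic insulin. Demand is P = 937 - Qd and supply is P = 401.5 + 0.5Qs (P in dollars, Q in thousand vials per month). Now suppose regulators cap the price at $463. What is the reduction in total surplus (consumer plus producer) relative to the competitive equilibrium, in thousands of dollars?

Rearranging demand gives Qd = 937 - P; rearranging supply gives Qs = 2P - 803. In a free market, 937 - P = 2P - 803 gives the equilibrium P* = 580, Q* = 357.
Since 463 < 580, the ceiling is binding.
At P = 463: Qd = 937 - 463 = 474 and Qs = 2·463 - 803 = 123.
Quantity traded falls to 123. At Q = 123 the demand price is 937 - 123 = 814 and the supply price is (803 + 123)/2 = 463.
Deadweight loss = ½ · (814 - 463) · (357 - 123) = ½ · 351 · 234 = 41067.

41067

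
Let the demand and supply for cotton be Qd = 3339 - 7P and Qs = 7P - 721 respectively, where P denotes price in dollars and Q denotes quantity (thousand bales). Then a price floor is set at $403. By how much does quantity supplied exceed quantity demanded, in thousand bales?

1582

In a free market, 3339 - 7P = 7P - 721 gives the equilibrium P* = 290, Q* = 1309.
Because the floor (403) lies above the market-clearing price, it is binding.
At P = 403: Qd = 3339 - 7·403 = 518 and Qs = 7·403 - 721 = 2100.
Surplus = Qs - Qd = 2100 - 518 = 1582.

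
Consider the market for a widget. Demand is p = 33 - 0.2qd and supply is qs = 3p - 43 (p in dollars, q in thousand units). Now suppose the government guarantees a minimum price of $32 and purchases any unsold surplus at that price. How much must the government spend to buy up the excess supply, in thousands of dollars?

Rearranging demand gives qd = 165 - 5p. Equilibrium: 165 - 5p = 3p - 43, so 208 = 8p and p* = 26, q* = 35.
Because the floor (32) lies above the market-clearing price, it is binding.
At p = 32: qd = 165 - 5·32 = 5 and qs = 3·32 - 43 = 53.
Surplus = qs - qd = 48.
Government expenditure = surplus × support price = 48 × 32 = 1536.

1536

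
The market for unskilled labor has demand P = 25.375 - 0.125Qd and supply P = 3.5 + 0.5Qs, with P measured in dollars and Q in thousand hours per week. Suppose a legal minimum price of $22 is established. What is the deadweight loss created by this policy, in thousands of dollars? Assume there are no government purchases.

20

Rearranging demand gives Qd = 203 - 8P; rearranging supply gives Qs = 2P - 7. In a free market, 203 - 8P = 2P - 7 gives the equilibrium P* = 21, Q* = 35.
Since 22 > 21, the floor is binding.
At P = 22: Qd = 203 - 8·22 = 27 and Qs = 2·22 - 7 = 37.
Quantity traded falls to 27. At Q = 27 the demand price is (203 - 27)/8 = 22 and the supply price is (7 + 27)/2 = 17.
Deadweight loss = ½ · (22 - 17) · (35 - 27) = ½ · 5 · 8 = 20.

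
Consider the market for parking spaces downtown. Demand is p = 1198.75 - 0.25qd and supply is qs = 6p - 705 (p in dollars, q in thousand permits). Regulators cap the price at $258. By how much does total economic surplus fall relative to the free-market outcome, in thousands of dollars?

639480

Rearranging demand gives qd = 4795 - 4p. Equilibrium: 4795 - 4p = 6p - 705, so 5500 = 10p and p* = 550, q* = 2595.
Since 258 < 550, the ceiling is binding.
At p = 258: qd = 4795 - 4·258 = 3763 and qs = 6·258 - 705 = 843.
Quantity traded falls to 843. At q = 843 the demand price is (4795 - 843)/4 = 988 and the supply price is (705 + 843)/6 = 258.
Deadweight loss = ½ · (988 - 258) · (2595 - 843) = ½ · 730 · 1752 = 639480.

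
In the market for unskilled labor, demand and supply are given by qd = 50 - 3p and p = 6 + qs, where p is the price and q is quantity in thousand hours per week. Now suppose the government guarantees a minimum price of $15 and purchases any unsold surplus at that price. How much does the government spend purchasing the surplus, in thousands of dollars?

60

Rearranging supply gives qs = p - 6. Setting quantity demanded equal to quantity supplied, 50 - 3p = p - 6, gives p* = 14 and q* = 8.
Since 15 > 14, the floor is binding.
At p = 15: qd = 50 - 3·15 = 5 and qs = 15 - 6 = 9.
Surplus = qs - qd = 4.
Government expenditure = surplus × support price = 4 × 15 = 60.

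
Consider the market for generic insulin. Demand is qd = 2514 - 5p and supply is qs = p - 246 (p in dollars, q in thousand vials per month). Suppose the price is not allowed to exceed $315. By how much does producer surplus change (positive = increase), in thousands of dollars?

Equilibrium: 2514 - 5p = p - 246, so 2760 = 6p and p* = 460, q* = 214.
Since 315 < 460, the ceiling is binding.
At p = 315: qd = 2514 - 5·315 = 939 and qs = 315 - 246 = 69.
Producer surplus without the control is ½ · (460 - 246) · 214 = 22898.
With the ceiling, producers sell 69 units at 315, so PS = ½ · (315 - 246) · 69 = 2380.5.
Change in producer surplus = 2380.5 - 22898 = -20517.5.

-20517.5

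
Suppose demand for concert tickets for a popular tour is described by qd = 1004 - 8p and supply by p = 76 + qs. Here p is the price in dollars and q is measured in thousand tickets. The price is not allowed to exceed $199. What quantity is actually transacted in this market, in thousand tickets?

Rearranging supply gives qs = p - 76. Setting quantity demanded equal to quantity supplied, 1004 - 8p = p - 76, gives p* = 120 and q* = 44.
The ceiling of 199 is above the equilibrium price 120, so it is not binding; the market clears at p* = 120, q* = 44.

44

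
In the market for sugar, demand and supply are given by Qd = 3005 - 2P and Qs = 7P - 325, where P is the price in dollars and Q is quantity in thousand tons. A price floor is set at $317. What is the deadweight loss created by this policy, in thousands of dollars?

Setting quantity demanded equal to quantity supplied, 3005 - 2P = 7P - 325, gives P* = 370 and Q* = 2265.
The floor of 317 is below the equilibrium price 370, so it is not binding; the market clears at P* = 370, Q* = 2265.
Since the control does not bind, no trades are prevented and deadweight loss is zero.

0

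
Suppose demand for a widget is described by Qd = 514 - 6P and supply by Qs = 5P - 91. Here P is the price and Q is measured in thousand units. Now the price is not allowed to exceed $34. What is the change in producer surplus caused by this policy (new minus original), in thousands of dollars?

-2761.5

Setting quantity demanded equal to quantity supplied, 514 - 6P = 5P - 91, gives P* = 55 and Q* = 184.
Because the ceiling (34) lies below the market-clearing price, it is binding.
At P = 34: Qd = 514 - 6·34 = 310 and Qs = 5·34 - 91 = 79.
Producer surplus without the control is ½ · (55 - 18.2) · 184 = 3385.6.
With the ceiling, producers sell 79 units at 34, so PS = ½ · (34 - 18.2) · 79 = 624.1.
Change in producer surplus = 624.1 - 3385.6 = -2761.5.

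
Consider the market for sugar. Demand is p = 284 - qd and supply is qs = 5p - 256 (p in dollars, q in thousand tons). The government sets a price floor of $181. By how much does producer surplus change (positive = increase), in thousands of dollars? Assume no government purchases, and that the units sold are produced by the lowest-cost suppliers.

Rearranging demand gives qd = 284 - p. Without the control the market clears where 284 - p = 5p - 256, i.e. p* = 90 and q* = 194.
Since 181 > 90, the floor is binding.
At p = 181: qd = 284 - 181 = 103 and qs = 5·181 - 256 = 649.
Producer surplus without the control is ½ · (90 - 51.2) · 194 = 3763.6.
With the floor, 103 units are sold at 181. The supply price at q = 103 is 71.8, so PS = ½ · [(181 - 51.2) + (181 - 71.8)] · 103 = 12308.5.
Change in producer surplus = 12308.5 - 3763.6 = 8544.9.

8544.9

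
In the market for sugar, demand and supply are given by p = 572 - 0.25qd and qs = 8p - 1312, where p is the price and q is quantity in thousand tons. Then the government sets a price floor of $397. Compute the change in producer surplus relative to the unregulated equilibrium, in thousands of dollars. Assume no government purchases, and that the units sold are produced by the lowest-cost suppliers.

58491

Rearranging demand gives qd = 2288 - 4p. Equilibrium: 2288 - 4p = 8p - 1312, so 3600 = 12p and p* = 300, q* = 1088.
Because the floor (397) lies above the market-clearing price, it is binding.
At p = 397: qd = 2288 - 4·397 = 700 and qs = 8·397 - 1312 = 1864.
Producer surplus without the control is ½ · (300 - 164) · 1088 = 73984.
With the floor, 700 units are sold at 397. The supply price at q = 700 is 251.5, so PS = ½ · [(397 - 164) + (397 - 251.5)] · 700 = 132475.
Change in producer surplus = 132475 - 73984 = 58491.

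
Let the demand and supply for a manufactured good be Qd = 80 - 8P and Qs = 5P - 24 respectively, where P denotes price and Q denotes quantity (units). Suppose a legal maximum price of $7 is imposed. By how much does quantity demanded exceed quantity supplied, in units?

In a free market, 80 - 8P = 5P - 24 gives the equilibrium P* = 8, Q* = 16.
Because the ceiling (7) lies below the market-clearing price, it is binding.
At P = 7: Qd = 80 - 8·7 = 24 and Qs = 5·7 - 24 = 11.
Shortage = Qd - Qs = 24 - 11 = 13.

13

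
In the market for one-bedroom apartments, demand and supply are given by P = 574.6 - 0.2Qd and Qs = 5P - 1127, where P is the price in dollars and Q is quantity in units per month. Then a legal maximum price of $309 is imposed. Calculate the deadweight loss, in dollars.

Rearranging demand gives Qd = 2873 - 5P. Setting quantity demanded equal to quantity supplied, 2873 - 5P = 5P - 1127, gives P* = 400 and Q* = 873.
Because the ceiling (309) lies below the market-clearing price, it is binding.
At P = 309: Qd = 2873 - 5·309 = 1328 and Qs = 5·309 - 1127 = 418.
Quantity traded falls to 418. At Q = 418 the demand price is (2873 - 418)/5 = 491 and the supply price is (1127 + 418)/5 = 309.
Deadweight loss = ½ · (491 - 309) · (873 - 418) = ½ · 182 · 455 = 41405.

41405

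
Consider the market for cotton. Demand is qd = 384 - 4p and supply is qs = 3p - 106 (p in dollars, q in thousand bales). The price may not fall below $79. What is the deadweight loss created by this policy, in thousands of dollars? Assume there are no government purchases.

378

Setting quantity demanded equal to quantity supplied, 384 - 4p = 3p - 106, gives p* = 70 and q* = 104.
Since 79 > 70, the floor is binding.
At p = 79: qd = 384 - 4·79 = 68 and qs = 3·79 - 106 = 131.
Quantity traded falls to 68. At q = 68 the demand price is (384 - 68)/4 = 79 and the supply price is (106 + 68)/3 = 58.
Deadweight loss = ½ · (79 - 58) · (104 - 68) = ½ · 21 · 36 = 378.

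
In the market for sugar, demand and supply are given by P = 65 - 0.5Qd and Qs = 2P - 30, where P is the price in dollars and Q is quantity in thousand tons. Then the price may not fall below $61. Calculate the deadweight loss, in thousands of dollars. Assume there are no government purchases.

882

Rearranging demand gives Qd = 130 - 2P. Without the control the market clears where 130 - 2P = 2P - 30, i.e. P* = 40 and Q* = 50.
The floor of 61 is above the equilibrium price 40, so it binds.
At P = 61: Qd = 130 - 2·61 = 8 and Qs = 2·61 - 30 = 92.
Quantity traded falls to 8. At Q = 8 the demand price is (130 - 8)/2 = 61 and the supply price is (30 + 8)/2 = 19.
Deadweight loss = ½ · (61 - 19) · (50 - 8) = ½ · 42 · 42 = 882.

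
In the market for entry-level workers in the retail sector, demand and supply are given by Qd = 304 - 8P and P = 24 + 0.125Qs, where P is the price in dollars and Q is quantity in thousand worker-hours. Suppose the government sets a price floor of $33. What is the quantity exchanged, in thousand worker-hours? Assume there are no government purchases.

40

Rearranging supply gives Qs = 8P - 192. Setting quantity demanded equal to quantity supplied, 304 - 8P = 8P - 192, gives P* = 31 and Q* = 56.
Because the floor (33) lies above the market-clearing price, it is binding.
At P = 33: Qd = 304 - 8·33 = 40 and Qs = 8·33 - 192 = 72.
The quantity actually transacted is the short side, demand: 40.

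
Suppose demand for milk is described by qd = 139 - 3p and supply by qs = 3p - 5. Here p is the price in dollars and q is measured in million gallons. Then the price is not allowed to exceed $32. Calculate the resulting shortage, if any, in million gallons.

0

Equilibrium: 139 - 3p = 3p - 5, so 144 = 6p and p* = 24, q* = 67.
Since 32 is above p* = 24, the ceiling does not bind and the free-market outcome prevails.
Since the control does not bind, there is no shortage.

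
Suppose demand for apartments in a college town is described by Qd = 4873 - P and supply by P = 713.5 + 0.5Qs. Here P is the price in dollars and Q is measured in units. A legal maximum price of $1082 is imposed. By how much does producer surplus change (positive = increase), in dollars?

Rearranging supply gives Qs = 2P - 1427. Setting quantity demanded equal to quantity supplied, 4873 - P = 2P - 1427, gives P* = 2100 and Q* = 2773.
Since 1082 < 2100, the ceiling is binding.
At P = 1082: Qd = 4873 - 1082 = 3791 and Qs = 2·1082 - 1427 = 737.
Producer surplus without the control is ½ · (2100 - 713.5) · 2773 = 1922382.25.
With the ceiling, producers sell 737 units at 1082, so PS = ½ · (1082 - 713.5) · 737 = 135792.25.
Change in producer surplus = 135792.25 - 1922382.25 = -1786590.

-1786590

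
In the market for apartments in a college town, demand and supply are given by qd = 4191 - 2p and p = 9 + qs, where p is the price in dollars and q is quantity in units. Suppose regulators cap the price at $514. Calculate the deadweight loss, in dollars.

Rearranging supply gives qs = p - 9. Equilibrium: 4191 - 2p = p - 9, so 4200 = 3p and p* = 1400, q* = 1391.
The ceiling of 514 is below the equilibrium price 1400, so it binds.
At p = 514: qd = 4191 - 2·514 = 3163 and qs = 514 - 9 = 505.
Quantity traded falls to 505. At q = 505 the demand price is (4191 - 505)/2 = 1843 and the supply price is 9 + 505 = 514.
Deadweight loss = ½ · (1843 - 514) · (1391 - 505) = ½ · 1329 · 886 = 588747.

588747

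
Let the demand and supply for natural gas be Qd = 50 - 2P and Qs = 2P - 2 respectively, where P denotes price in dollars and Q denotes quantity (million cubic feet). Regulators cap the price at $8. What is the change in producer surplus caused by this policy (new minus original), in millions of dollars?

Without the control the market clears where 50 - 2P = 2P - 2, i.e. P* = 13 and Q* = 24.
Since 8 < 13, the ceiling is binding.
At P = 8: Qd = 50 - 2·8 = 34 and Qs = 2·8 - 2 = 14.
Producer surplus without the control is ½ · (13 - 1) · 24 = 144.
With the ceiling, producers sell 14 units at 8, so PS = ½ · (8 - 1) · 14 = 49.
Change in producer surplus = 49 - 144 = -95.

-95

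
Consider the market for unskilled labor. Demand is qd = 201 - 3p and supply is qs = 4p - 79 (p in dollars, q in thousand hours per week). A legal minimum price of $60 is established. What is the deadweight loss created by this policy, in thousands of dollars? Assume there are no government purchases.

1050

Setting quantity demanded equal to quantity supplied, 201 - 3p = 4p - 79, gives p* = 40 and q* = 81.
Because the floor (60) lies above the market-clearing price, it is binding.
At p = 60: qd = 201 - 3·60 = 21 and qs = 4·60 - 79 = 161.
Quantity traded falls to 21. At q = 21 the demand price is (201 - 21)/3 = 60 and the supply price is (79 + 21)/4 = 25.
Deadweight loss = ½ · (60 - 25) · (81 - 21) = ½ · 35 · 60 = 1050.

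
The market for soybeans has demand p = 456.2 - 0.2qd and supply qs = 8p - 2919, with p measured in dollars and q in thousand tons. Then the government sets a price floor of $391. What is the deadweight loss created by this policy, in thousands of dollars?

Rearranging demand gives qd = 2281 - 5p. Setting quantity demanded equal to quantity supplied, 2281 - 5p = 8p - 2919, gives p* = 400 and q* = 281.
The floor of 391 is below the equilibrium price 400, so it is not binding; the market clears at p* = 400, q* = 281.
Since the control does not bind, no trades are prevented and deadweight loss is zero.

0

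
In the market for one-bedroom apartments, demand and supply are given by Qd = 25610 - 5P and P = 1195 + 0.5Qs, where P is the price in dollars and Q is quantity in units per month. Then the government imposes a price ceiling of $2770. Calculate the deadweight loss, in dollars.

2118060

Rearranging supply gives Qs = 2P - 2390. Without the control the market clears where 25610 - 5P = 2P - 2390, i.e. P* = 4000 and Q* = 5610.
Because the ceiling (2770) lies below the market-clearing price, it is binding.
At P = 2770: Qd = 25610 - 5·2770 = 11760 and Qs = 2·2770 - 2390 = 3150.
Quantity traded falls to 3150. At Q = 3150 the demand price is (25610 - 3150)/5 = 4492 and the supply price is (2390 + 3150)/2 = 2770.
Deadweight loss = ½ · (4492 - 2770) · (5610 - 3150) = ½ · 1722 · 2460 = 2118060.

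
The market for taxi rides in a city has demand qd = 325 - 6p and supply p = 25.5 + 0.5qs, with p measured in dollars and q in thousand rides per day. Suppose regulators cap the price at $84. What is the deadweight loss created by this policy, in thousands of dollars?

Rearranging supply gives qs = 2p - 51. Setting quantity demanded equal to quantity supplied, 325 - 6p = 2p - 51, gives p* = 47 and q* = 43.
Since 84 is above p* = 47, the ceiling does not bind and the free-market outcome prevails.
Since the control does not bind, no trades are prevented and deadweight loss is zero.

0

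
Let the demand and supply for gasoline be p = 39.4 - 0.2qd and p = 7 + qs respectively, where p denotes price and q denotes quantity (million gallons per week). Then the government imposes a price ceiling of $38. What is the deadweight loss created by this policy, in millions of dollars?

Rearranging demand gives qd = 197 - 5p; rearranging supply gives qs = p - 7. In a free market, 197 - 5p = p - 7 gives the equilibrium p* = 34, q* = 27.
Since 38 is above p* = 34, the ceiling does not bind and the free-market outcome prevails.
Since the control does not bind, no trades are prevented and deadweight loss is zero.

0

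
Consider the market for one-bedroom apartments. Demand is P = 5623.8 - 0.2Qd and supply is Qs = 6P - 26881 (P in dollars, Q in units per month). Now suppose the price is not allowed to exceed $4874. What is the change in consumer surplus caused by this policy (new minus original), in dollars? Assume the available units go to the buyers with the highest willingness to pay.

Rearranging demand gives Qd = 28119 - 5P. Without the control the market clears where 28119 - 5P = 6P - 26881, i.e. P* = 5000 and Q* = 3119.
Since 4874 < 5000, the ceiling is binding.
At P = 4874: Qd = 28119 - 5·4874 = 3749 and Qs = 6·4874 - 26881 = 2363.
Consumer surplus without the control is ½ · (5623.8 - 5000) · 3119 = 972816.1.
With the ceiling, 2363 units are sold at 4874 (assume they go to the highest-value buyers). The demand price at Q = 2363 is 5151.2, so CS = ½ · [(5623.8 - 4874) + (5151.2 - 4874)] · 2363 = 1213400.5.
Change in consumer surplus = 1213400.5 - 972816.1 = 240584.4.

240584.4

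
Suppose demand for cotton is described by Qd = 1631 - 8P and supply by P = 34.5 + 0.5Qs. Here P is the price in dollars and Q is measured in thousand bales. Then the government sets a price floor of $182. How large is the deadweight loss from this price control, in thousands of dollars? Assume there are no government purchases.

2880

Rearranging supply gives Qs = 2P - 69. Equilibrium: 1631 - 8P = 2P - 69, so 1700 = 10P and P* = 170, Q* = 271.
Because the floor (182) lies above the market-clearing price, it is binding.
At P = 182: Qd = 1631 - 8·182 = 175 and Qs = 2·182 - 69 = 295.
Quantity traded falls to 175. At Q = 175 the demand price is (1631 - 175)/8 = 182 and the supply price is (69 + 175)/2 = 122.
Deadweight loss = ½ · (182 - 122) · (271 - 175) = ½ · 60 · 96 = 2880.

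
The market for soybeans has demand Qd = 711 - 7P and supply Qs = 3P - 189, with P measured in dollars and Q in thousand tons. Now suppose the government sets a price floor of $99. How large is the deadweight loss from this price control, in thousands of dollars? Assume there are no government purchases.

Equilibrium: 711 - 7P = 3P - 189, so 900 = 10P and P* = 90, Q* = 81.
Because the floor (99) lies above the market-clearing price, it is binding.
At P = 99: Qd = 711 - 7·99 = 18 and Qs = 3·99 - 189 = 108.
Quantity traded falls to 18. At Q = 18 the demand price is (711 - 18)/7 = 99 and the supply price is (189 + 18)/3 = 69.
Deadweight loss = ½ · (99 - 69) · (81 - 18) = ½ · 30 · 63 = 945.

945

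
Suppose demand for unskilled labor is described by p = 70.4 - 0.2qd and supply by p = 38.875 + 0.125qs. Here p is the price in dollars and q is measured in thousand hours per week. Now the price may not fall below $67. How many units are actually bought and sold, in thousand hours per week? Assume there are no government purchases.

Rearranging demand gives qd = 352 - 5p; rearranging supply gives qs = 8p - 311. In a free market, 352 - 5p = 8p - 311 gives the equilibrium p* = 51, q* = 97.
The floor of 67 is above the equilibrium price 51, so it binds.
At p = 67: qd = 352 - 5·67 = 17 and qs = 8·67 - 311 = 225.
The quantity actually transacted is the short side, demand: 17.

17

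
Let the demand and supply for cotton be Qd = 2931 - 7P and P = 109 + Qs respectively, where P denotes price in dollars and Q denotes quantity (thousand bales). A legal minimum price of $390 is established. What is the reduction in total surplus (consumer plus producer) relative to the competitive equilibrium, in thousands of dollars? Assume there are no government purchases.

Rearranging supply gives Qs = P - 109. In a free market, 2931 - 7P = P - 109 gives the equilibrium P* = 380, Q* = 271.
Because the floor (390) lies above the market-clearing price, it is binding.
At P = 390: Qd = 2931 - 7·390 = 201 and Qs = 390 - 109 = 281.
Quantity traded falls to 201. At Q = 201 the demand price is (2931 - 201)/7 = 390 and the supply price is 109 + 201 = 310.
Deadweight loss = ½ · (390 - 310) · (271 - 201) = ½ · 80 · 70 = 2800.

2800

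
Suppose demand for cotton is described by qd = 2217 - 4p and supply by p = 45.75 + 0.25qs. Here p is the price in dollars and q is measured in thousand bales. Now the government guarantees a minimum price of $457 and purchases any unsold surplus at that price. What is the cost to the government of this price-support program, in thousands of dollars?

Rearranging supply gives qs = 4p - 183. Setting quantity demanded equal to quantity supplied, 2217 - 4p = 4p - 183, gives p* = 300 and q* = 1017.
Because the floor (457) lies above the market-clearing price, it is binding.
At p = 457: qd = 2217 - 4·457 = 389 and qs = 4·457 - 183 = 1645.
Surplus = qs - qd = 1256.
Government expenditure = surplus × support price = 1256 × 457 = 573992.

573992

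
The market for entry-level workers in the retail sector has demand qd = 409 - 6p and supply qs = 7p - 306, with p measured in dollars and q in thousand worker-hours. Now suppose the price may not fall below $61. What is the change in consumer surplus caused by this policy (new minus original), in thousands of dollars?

-366

In a free market, 409 - 6p = 7p - 306 gives the equilibrium p* = 55, q* = 79.
Since 61 > 55, the floor is binding.
At p = 61: qd = 409 - 6·61 = 43 and qs = 7·61 - 306 = 121.
Consumer surplus without the control is ½ · (409/6 - 55) · 79 = 6241/12.
With the floor, consumers buy 43 units at 61, so CS = ½ · (409/6 - 61) · 43 = 1849/12.
Change in consumer surplus = 1849/12 - 6241/12 = -366.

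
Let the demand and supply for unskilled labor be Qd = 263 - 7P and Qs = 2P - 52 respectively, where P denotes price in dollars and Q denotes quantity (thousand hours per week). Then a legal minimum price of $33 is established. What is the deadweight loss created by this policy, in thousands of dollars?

0

In a free market, 263 - 7P = 2P - 52 gives the equilibrium P* = 35, Q* = 18.
The floor of 33 is below the equilibrium price 35, so it is not binding; the market clears at P* = 35, Q* = 18.
Since the control does not bind, no trades are prevented and deadweight loss is zero.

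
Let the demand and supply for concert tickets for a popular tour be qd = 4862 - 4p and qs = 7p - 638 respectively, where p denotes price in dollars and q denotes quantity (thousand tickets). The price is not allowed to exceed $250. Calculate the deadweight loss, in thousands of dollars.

601562.5

In a free market, 4862 - 4p = 7p - 638 gives the equilibrium p* = 500, q* = 2862.
Since 250 < 500, the ceiling is binding.
At p = 250: qd = 4862 - 4·250 = 3862 and qs = 7·250 - 638 = 1112.
Quantity traded falls to 1112. At q = 1112 the demand price is (4862 - 1112)/4 = 937.5 and the supply price is (638 + 1112)/7 = 250.
Deadweight loss = ½ · (937.5 - 250) · (2862 - 1112) = ½ · 687.5 · 1750 = 601562.5.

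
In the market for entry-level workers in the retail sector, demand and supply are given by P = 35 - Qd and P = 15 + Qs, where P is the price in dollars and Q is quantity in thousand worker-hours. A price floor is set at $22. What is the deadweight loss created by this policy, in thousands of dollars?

0

Rearranging demand gives Qd = 35 - P; rearranging supply gives Qs = P - 15. Equilibrium: 35 - P = P - 15, so 50 = 2P and P* = 25, Q* = 10.
The floor of 22 is below the equilibrium price 25, so it is not binding; the market clears at P* = 25, Q* = 10.
Since the control does not bind, no trades are prevented and deadweight loss is zero.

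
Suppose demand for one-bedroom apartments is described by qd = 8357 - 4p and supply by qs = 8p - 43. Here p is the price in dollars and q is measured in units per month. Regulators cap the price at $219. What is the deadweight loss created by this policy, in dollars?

2776332

Without the control the market clears where 8357 - 4p = 8p - 43, i.e. p* = 700 and q* = 5557.
Since 219 < 700, the ceiling is binding.
At p = 219: qd = 8357 - 4·219 = 7481 and qs = 8·219 - 43 = 1709.
Quantity traded falls to 1709. At q = 1709 the demand price is (8357 - 1709)/4 = 1662 and the supply price is (43 + 1709)/8 = 219.
Deadweight loss = ½ · (1662 - 219) · (5557 - 1709) = ½ · 1443 · 3848 = 2776332.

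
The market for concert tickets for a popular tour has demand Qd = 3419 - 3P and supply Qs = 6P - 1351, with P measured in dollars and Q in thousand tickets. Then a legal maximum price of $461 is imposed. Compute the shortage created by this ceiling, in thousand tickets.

621

Equilibrium: 3419 - 3P = 6P - 1351, so 4770 = 9P and P* = 530, Q* = 1829.
Since 461 < 530, the ceiling is binding.
At P = 461: Qd = 3419 - 3·461 = 2036 and Qs = 6·461 - 1351 = 1415.
Shortage = Qd - Qs = 2036 - 1415 = 621.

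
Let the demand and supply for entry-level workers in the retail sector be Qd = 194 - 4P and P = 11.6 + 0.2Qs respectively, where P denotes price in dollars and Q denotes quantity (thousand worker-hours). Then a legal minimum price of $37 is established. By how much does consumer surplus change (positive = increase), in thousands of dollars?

Rearranging supply gives Qs = 5P - 58. Without the control the market clears where 194 - 4P = 5P - 58, i.e. P* = 28 and Q* = 82.
Because the floor (37) lies above the market-clearing price, it is binding.
At P = 37: Qd = 194 - 4·37 = 46 and Qs = 5·37 - 58 = 127.
Consumer surplus without the control is ½ · (48.5 - 28) · 82 = 840.5.
With the floor, consumers buy 46 units at 37, so CS = ½ · (48.5 - 37) · 46 = 264.5.
Change in consumer surplus = 264.5 - 840.5 = -576.

-576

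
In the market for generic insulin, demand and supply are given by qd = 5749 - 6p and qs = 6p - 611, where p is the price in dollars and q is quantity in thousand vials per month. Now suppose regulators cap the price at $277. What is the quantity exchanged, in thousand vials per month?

Without the control the market clears where 5749 - 6p = 6p - 611, i.e. p* = 530 and q* = 2569.
Since 277 < 530, the ceiling is binding.
At p = 277: qd = 5749 - 6·277 = 4087 and qs = 6·277 - 611 = 1051.
The quantity actually transacted is the short side, supply: 1051.

1051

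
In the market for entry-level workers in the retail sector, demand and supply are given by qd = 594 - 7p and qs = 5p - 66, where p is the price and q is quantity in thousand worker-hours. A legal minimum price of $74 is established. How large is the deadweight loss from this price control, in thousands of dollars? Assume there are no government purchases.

3032.4

Equilibrium: 594 - 7p = 5p - 66, so 660 = 12p and p* = 55, q* = 209.
The floor of 74 is above the equilibrium price 55, so it binds.
At p = 74: qd = 594 - 7·74 = 76 and qs = 5·74 - 66 = 304.
Quantity traded falls to 76. At q = 76 the demand price is (594 - 76)/7 = 74 and the supply price is (66 + 76)/5 = 28.4.
Deadweight loss = ½ · (74 - 28.4) · (209 - 76) = ½ · 45.6 · 133 = 3032.4.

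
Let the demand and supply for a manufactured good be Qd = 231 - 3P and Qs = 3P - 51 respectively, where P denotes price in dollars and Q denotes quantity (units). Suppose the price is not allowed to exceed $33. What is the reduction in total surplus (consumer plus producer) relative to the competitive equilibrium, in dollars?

Setting quantity demanded equal to quantity supplied, 231 - 3P = 3P - 51, gives P* = 47 and Q* = 90.
The ceiling of 33 is below the equilibrium price 47, so it binds.
At P = 33: Qd = 231 - 3·33 = 132 and Qs = 3·33 - 51 = 48.
Quantity traded falls to 48. At Q = 48 the demand price is (231 - 48)/3 = 61 and the supply price is (51 + 48)/3 = 33.
Deadweight loss = ½ · (61 - 33) · (90 - 48) = ½ · 28 · 42 = 588.

588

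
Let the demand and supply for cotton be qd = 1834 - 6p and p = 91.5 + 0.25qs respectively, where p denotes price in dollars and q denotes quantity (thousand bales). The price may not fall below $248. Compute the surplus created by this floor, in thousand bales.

Rearranging supply gives qs = 4p - 366. In a free market, 1834 - 6p = 4p - 366 gives the equilibrium p* = 220, q* = 514.
The floor of 248 is above the equilibrium price 220, so it binds.
At p = 248: qd = 1834 - 6·248 = 346 and qs = 4·248 - 366 = 626.
Surplus = qs - qd = 626 - 346 = 280.

280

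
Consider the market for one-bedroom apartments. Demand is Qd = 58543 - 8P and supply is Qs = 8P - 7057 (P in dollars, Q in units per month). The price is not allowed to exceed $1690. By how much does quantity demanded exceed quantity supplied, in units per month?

38560

Equilibrium: 58543 - 8P = 8P - 7057, so 65600 = 16P and P* = 4100, Q* = 25743.
Because the ceiling (1690) lies below the market-clearing price, it is binding.
At P = 1690: Qd = 58543 - 8·1690 = 45023 and Qs = 8·1690 - 7057 = 6463.
Shortage = Qd - Qs = 45023 - 6463 = 38560.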